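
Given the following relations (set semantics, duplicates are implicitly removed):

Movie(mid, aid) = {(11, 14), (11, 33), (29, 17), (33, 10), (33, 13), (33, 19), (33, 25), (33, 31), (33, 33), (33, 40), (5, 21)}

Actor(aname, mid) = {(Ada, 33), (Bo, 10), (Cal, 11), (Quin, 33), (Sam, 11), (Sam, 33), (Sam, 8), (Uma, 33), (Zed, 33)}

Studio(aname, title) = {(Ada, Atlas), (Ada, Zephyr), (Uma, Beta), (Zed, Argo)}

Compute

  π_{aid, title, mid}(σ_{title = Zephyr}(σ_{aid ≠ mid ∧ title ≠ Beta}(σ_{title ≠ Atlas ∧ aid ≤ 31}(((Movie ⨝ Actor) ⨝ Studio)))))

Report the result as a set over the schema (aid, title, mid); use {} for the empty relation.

Joining Movie and Actor on mid yields {(11, 14, Cal), (11, 14, Sam), (11, 33, Cal), (11, 33, Sam), (33, 10, Ada), (33, 10, Quin), (33, 10, Sam), (33, 10, Uma), (33, 10, Zed), (33, 13, Ada), (33, 13, Quin), (33, 13, Sam), (33, 13, Uma), (33, 13, Zed), (33, 19, Ada), (33, 19, Quin), (33, 19, Sam), (33, 19, Uma), (33, 19, Zed), (33, 25, Ada), (33, 25, Quin), (33, 25, Sam), (33, 25, Uma), (33, 25, Zed), (33, 31, Ada), (33, 31, Quin), (33, 31, Sam), (33, 31, Uma), (33, 31, Zed), (33, 33, Ada), (33, 33, Quin), (33, 33, Sam), (33, 33, Uma), (33, 33, Zed), (33, 40, Ada), (33, 40, Quin), (33, 40, Sam), (33, 40, Uma), (33, 40, Zed)}.
Joining (Movie ⨝ Actor) and Studio on aname yields {(33, 10, Ada, Atlas), (33, 10, Ada, Zephyr), (33, 10, Uma, Beta), (33, 10, Zed, Argo), (33, 13, Ada, Atlas), (33, 13, Ada, Zephyr), (33, 13, Uma, Beta), (33, 13, Zed, Argo), (33, 19, Ada, Atlas), (33, 19, Ada, Zephyr), (33, 19, Uma, Beta), (33, 19, Zed, Argo), (33, 25, Ada, Atlas), (33, 25, Ada, Zephyr), (33, 25, Uma, Beta), (33, 25, Zed, Argo), (33, 31, Ada, Atlas), (33, 31, Ada, Zephyr), (33, 31, Uma, Beta), (33, 31, Zed, Argo), (33, 33, Ada, Atlas), (33, 33, Ada, Zephyr), (33, 33, Uma, Beta), (33, 33, Zed, Argo), (33, 40, Ada, Atlas), (33, 40, Ada, Zephyr), (33, 40, Uma, Beta), (33, 40, Zed, Argo)}.
Filtering on title ≠ Atlas ∧ aid ≤ 31 leaves {(33, 10, Ada, Zephyr), (33, 10, Uma, Beta), (33, 10, Zed, Argo), (33, 13, Ada, Zephyr), (33, 13, Uma, Beta), (33, 13, Zed, Argo), (33, 19, Ada, Zephyr), (33, 19, Uma, Beta), (33, 19, Zed, Argo), (33, 25, Ada, Zephyr), (33, 25, Uma, Beta), (33, 25, Zed, Argo), (33, 31, Ada, Zephyr), (33, 31, Uma, Beta), (33, 31, Zed, Argo)}.
Filtering on aid ≠ mid ∧ title ≠ Beta leaves {(33, 10, Ada, Zephyr), (33, 10, Zed, Argo), (33, 13, Ada, Zephyr), (33, 13, Zed, Argo), (33, 19, Ada, Zephyr), (33, 19, Zed, Argo), (33, 25, Ada, Zephyr), (33, 25, Zed, Argo), (33, 31, Ada, Zephyr), (33, 31, Zed, Argo)}.
Filtering on title = Zephyr leaves {(33, 10, Ada, Zephyr), (33, 13, Ada, Zephyr), (33, 19, Ada, Zephyr), (33, 25, Ada, Zephyr), (33, 31, Ada, Zephyr)}.
Projecting to aid, title, mid: {(10, Zephyr, 33), (13, Zephyr, 33), (19, Zephyr, 33), (25, Zephyr, 33), (31, Zephyr, 33)}

{(10, Zephyr, 33), (13, Zephyr, 33), (19, Zephyr, 33), (25, Zephyr, 33), (31, Zephyr, 33)}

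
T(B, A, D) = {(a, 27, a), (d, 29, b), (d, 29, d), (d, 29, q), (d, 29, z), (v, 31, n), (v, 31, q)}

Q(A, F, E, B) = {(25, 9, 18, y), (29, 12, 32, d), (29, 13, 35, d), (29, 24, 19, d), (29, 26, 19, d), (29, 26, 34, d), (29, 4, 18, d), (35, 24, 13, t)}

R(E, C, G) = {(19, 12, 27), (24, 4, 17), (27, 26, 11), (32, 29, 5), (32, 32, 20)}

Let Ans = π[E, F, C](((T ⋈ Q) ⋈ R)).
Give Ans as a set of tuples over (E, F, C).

{(19, 24, 12), (19, 26, 12), (32, 12, 29), (32, 12, 32)}

Joining T and Q on B, A yields {(d, 29, b, 12, 32), (d, 29, b, 13, 35), (d, 29, b, 24, 19), (d, 29, b, 26, 19), (d, 29, b, 26, 34), (d, 29, b, 4, 18), (d, 29, d, 12, 32), (d, 29, d, 13, 35), (d, 29, d, 24, 19), (d, 29, d, 26, 19), (d, 29, d, 26, 34), (d, 29, d, 4, 18), (d, 29, q, 12, 32), (d, 29, q, 13, 35), (d, 29, q, 24, 19), (d, 29, q, 26, 19), (d, 29, q, 26, 34), (d, 29, q, 4, 18), (d, 29, z, 12, 32), (d, 29, z, 13, 35), (d, 29, z, 24, 19), (d, 29, z, 26, 19), (d, 29, z, 26, 34), (d, 29, z, 4, 18)}.
Joining (T ⋈ Q) and R on E yields {(d, 29, b, 12, 32, 29, 5), (d, 29, b, 12, 32, 32, 20), (d, 29, b, 24, 19, 12, 27), (d, 29, b, 26, 19, 12, 27), (d, 29, d, 12, 32, 29, 5), (d, 29, d, 12, 32, 32, 20), (d, 29, d, 24, 19, 12, 27), (d, 29, d, 26, 19, 12, 27), (d, 29, q, 12, 32, 29, 5), (d, 29, q, 12, 32, 32, 20), (d, 29, q, 24, 19, 12, 27), (d, 29, q, 26, 19, 12, 27), (d, 29, z, 12, 32, 29, 5), (d, 29, z, 12, 32, 32, 20), (d, 29, z, 24, 19, 12, 27), (d, 29, z, 26, 19, 12, 27)}.
π_{E, F, C} gives {(19, 24, 12), (19, 26, 12), (32, 12, 29), (32, 12, 32)} (12 duplicate(s) eliminated).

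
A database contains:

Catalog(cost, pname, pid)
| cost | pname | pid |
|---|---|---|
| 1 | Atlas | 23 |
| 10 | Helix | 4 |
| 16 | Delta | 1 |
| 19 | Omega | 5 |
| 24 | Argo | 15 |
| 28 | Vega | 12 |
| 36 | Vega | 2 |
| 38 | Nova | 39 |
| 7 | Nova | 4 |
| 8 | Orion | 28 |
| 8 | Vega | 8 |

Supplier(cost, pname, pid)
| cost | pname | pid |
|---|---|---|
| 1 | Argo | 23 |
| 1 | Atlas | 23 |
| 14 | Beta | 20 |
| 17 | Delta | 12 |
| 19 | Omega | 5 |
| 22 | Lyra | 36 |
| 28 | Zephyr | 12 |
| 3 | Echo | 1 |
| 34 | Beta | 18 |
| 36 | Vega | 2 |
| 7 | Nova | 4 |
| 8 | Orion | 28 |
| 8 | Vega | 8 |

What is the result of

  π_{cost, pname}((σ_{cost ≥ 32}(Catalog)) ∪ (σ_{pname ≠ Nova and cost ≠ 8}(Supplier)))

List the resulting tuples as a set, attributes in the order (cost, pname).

σ[cost ≥ 32]: keep tuples satisfying cost ≥ 32 → {(36, Vega, 2), (38, Nova, 39)}
σ[pname ≠ Nova and cost ≠ 8]: keep tuples satisfying pname ≠ Nova and cost ≠ 8 → {(1, Argo, 23), (1, Atlas, 23), (14, Beta, 20), (17, Delta, 12), (19, Omega, 5), (22, Lyra, 36), (28, Zephyr, 12), (3, Echo, 1), (34, Beta, 18), (36, Vega, 2)}
Union: {(36, Vega, 2), (38, Nova, 39)} with {(1, Argo, 23), (1, Atlas, 23), (14, Beta, 20), (17, Delta, 12), (19, Omega, 5), (22, Lyra, 36), (28, Zephyr, 12), (3, Echo, 1), (34, Beta, 18), (36, Vega, 2)} → {(1, Argo, 23), (1, Atlas, 23), (14, Beta, 20), (17, Delta, 12), (19, Omega, 5), (22, Lyra, 36), (28, Zephyr, 12), (3, Echo, 1), (34, Beta, 18), (36, Vega, 2), (38, Nova, 39)}
π_{cost, pname} gives {(1, Argo), (1, Atlas), (14, Beta), (17, Delta), (19, Omega), (22, Lyra), (28, Zephyr), (3, Echo), (34, Beta), (36, Vega), (38, Nova)}.

{(1, Argo), (1, Atlas), (14, Beta), (17, Delta), (19, Omega), (22, Lyra), (28, Zephyr), (3, Echo), (34, Beta), (36, Vega), (38, Nova)}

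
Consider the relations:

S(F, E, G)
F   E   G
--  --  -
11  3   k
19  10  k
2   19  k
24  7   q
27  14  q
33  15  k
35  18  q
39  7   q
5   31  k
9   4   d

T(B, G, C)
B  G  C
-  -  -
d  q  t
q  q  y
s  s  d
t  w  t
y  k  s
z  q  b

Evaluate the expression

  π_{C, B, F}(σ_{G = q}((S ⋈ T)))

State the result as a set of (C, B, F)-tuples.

{(b, z, 24), (b, z, 27), (b, z, 35), (b, z, 39), (t, d, 24), (t, d, 27), (t, d, 35), (t, d, 39), (y, q, 24), (y, q, 27), (y, q, 35), (y, q, 39)}

Natural join on G: {(11, 3, k, y, s), (19, 10, k, y, s), (2, 19, k, y, s), (24, 7, q, d, t), (24, 7, q, q, y), (24, 7, q, z, b), (27, 14, q, d, t), (27, 14, q, q, y), (27, 14, q, z, b), (33, 15, k, y, s), (35, 18, q, d, t), (35, 18, q, q, y), (35, 18, q, z, b), (39, 7, q, d, t), (39, 7, q, q, y), (39, 7, q, z, b), (5, 31, k, y, s)}
Apply σ_{G = q}; surviving tuples: {(24, 7, q, d, t), (24, 7, q, q, y), (24, 7, q, z, b), (27, 14, q, d, t), (27, 14, q, q, y), (27, 14, q, z, b), (35, 18, q, d, t), (35, 18, q, q, y), (35, 18, q, z, b), (39, 7, q, d, t), (39, 7, q, q, y), (39, 7, q, z, b)}
Projecting to C, B, F: {(b, z, 24), (b, z, 27), (b, z, 35), (b, z, 39), (t, d, 24), (t, d, 27), (t, d, 35), (t, d, 39), (y, q, 24), (y, q, 27), (y, q, 35), (y, q, 39)}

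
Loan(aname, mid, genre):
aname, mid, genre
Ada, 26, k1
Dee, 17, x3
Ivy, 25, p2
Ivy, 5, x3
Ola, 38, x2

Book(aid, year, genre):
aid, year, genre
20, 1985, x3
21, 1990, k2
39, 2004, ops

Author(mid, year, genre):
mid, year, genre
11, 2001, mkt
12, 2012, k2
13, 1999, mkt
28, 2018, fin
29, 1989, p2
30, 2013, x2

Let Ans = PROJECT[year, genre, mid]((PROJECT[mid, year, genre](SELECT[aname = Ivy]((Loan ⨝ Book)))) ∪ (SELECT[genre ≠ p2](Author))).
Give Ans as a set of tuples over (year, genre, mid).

Joining Loan and Book on genre yields {(Dee, 17, x3, 20, 1985), (Ivy, 5, x3, 20, 1985)}.
Filtering on aname = Ivy leaves {(Ivy, 5, x3, 20, 1985)}.
π_{mid, year, genre} gives {(5, 1985, x3)}.
Filtering on genre ≠ p2 leaves {(11, 2001, mkt), (12, 2012, k2), (13, 1999, mkt), (28, 2018, fin), (30, 2013, x2)}.
Union: {(5, 1985, x3)} with {(11, 2001, mkt), (12, 2012, k2), (13, 1999, mkt), (28, 2018, fin), (30, 2013, x2)} → {(11, 2001, mkt), (12, 2012, k2), (13, 1999, mkt), (28, 2018, fin), (30, 2013, x2), (5, 1985, x3)}
π_{year, genre, mid} gives {(1985, x3, 5), (1999, mkt, 13), (2001, mkt, 11), (2012, k2, 12), (2013, x2, 30), (2018, fin, 28)}.

{(1985, x3, 5), (1999, mkt, 13), (2001, mkt, 11), (2012, k2, 12), (2013, x2, 30), (2018, fin, 28)}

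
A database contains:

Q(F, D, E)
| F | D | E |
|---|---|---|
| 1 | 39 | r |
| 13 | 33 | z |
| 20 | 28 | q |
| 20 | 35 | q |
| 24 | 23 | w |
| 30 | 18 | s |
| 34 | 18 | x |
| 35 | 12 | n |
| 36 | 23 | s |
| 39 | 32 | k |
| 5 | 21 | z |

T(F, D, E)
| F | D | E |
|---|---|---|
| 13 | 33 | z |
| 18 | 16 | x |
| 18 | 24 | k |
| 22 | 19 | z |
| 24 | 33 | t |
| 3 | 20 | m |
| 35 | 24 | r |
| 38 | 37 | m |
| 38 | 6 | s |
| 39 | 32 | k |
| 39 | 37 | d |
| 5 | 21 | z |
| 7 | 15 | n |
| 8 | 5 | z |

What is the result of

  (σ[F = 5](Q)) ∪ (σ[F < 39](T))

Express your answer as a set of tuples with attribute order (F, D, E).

{(13, 33, z), (18, 16, x), (18, 24, k), (22, 19, z), (24, 33, t), (3, 20, m), (35, 24, r), (38, 37, m), (38, 6, s), (5, 21, z), (7, 15, n), (8, 5, z)}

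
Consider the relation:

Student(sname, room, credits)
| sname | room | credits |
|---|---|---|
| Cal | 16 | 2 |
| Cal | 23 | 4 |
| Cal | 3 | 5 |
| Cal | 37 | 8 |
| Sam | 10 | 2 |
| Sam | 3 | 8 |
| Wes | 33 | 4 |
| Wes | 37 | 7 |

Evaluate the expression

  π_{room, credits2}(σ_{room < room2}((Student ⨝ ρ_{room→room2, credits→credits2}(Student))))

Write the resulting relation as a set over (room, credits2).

ρ[room→room2, credits→credits2]: schema becomes (sname, room2, credits2); tuples unchanged.
Joining Student and ρ_{room→room2, credits→credits2}(Student) on sname yields {(Cal, 16, 2, 16, 2), (Cal, 16, 2, 23, 4), (Cal, 16, 2, 3, 5), (Cal, 16, 2, 37, 8), (Cal, 23, 4, 16, 2), (Cal, 23, 4, 23, 4), (Cal, 23, 4, 3, 5), (Cal, 23, 4, 37, 8), (Cal, 3, 5, 16, 2), (Cal, 3, 5, 23, 4), (Cal, 3, 5, 3, 5), (Cal, 3, 5, 37, 8), (Cal, 37, 8, 16, 2), (Cal, 37, 8, 23, 4), (Cal, 37, 8, 3, 5), (Cal, 37, 8, 37, 8), (Sam, 10, 2, 10, 2), (Sam, 10, 2, 3, 8), (Sam, 3, 8, 10, 2), (Sam, 3, 8, 3, 8), (Wes, 33, 4, 33, 4), (Wes, 33, 4, 37, 7), (Wes, 37, 7, 33, 4), (Wes, 37, 7, 37, 7)}.
Apply σ_{room < room2}; surviving tuples: {(Cal, 16, 2, 23, 4), (Cal, 16, 2, 37, 8), (Cal, 23, 4, 37, 8), (Cal, 3, 5, 16, 2), (Cal, 3, 5, 23, 4), (Cal, 3, 5, 37, 8), (Sam, 3, 8, 10, 2), (Wes, 33, 4, 37, 7)}
π[room, credits2]: project onto (room, credits2) (1 duplicate(s) eliminated) → {(16, 4), (16, 8), (23, 8), (3, 2), (3, 4), (3, 8), (33, 7)}

{(16, 4), (16, 8), (23, 8), (3, 2), (3, 4), (3, 8), (33, 7)}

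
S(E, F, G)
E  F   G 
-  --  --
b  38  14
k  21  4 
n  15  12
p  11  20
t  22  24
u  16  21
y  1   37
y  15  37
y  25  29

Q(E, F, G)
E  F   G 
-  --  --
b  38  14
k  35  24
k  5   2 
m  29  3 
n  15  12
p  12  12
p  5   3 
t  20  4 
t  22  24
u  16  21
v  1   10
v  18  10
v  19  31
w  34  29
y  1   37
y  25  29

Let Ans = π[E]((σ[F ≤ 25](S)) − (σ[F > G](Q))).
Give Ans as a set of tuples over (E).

Filtering on F ≤ 25 leaves {(k, 21, 4), (n, 15, 12), (p, 11, 20), (t, 22, 24), (u, 16, 21), (y, 1, 37), (y, 15, 37), (y, 25, 29)}.
Filtering on F > G leaves {(b, 38, 14), (k, 35, 24), (k, 5, 2), (m, 29, 3), (n, 15, 12), (p, 5, 3), (t, 20, 4), (v, 18, 10), (w, 34, 29)}.
Difference: {(k, 21, 4), (n, 15, 12), (p, 11, 20), (t, 22, 24), (u, 16, 21), (y, 1, 37), (y, 15, 37), (y, 25, 29)} with {(b, 38, 14), (k, 35, 24), (k, 5, 2), (m, 29, 3), (n, 15, 12), (p, 5, 3), (t, 20, 4), (v, 18, 10), (w, 34, 29)} → {(k, 21, 4), (p, 11, 20), (t, 22, 24), (u, 16, 21), (y, 1, 37), (y, 15, 37), (y, 25, 29)}
Projecting to E (2 duplicate(s) eliminated): {k, p, t, u, y}

{k, p, t, u, y}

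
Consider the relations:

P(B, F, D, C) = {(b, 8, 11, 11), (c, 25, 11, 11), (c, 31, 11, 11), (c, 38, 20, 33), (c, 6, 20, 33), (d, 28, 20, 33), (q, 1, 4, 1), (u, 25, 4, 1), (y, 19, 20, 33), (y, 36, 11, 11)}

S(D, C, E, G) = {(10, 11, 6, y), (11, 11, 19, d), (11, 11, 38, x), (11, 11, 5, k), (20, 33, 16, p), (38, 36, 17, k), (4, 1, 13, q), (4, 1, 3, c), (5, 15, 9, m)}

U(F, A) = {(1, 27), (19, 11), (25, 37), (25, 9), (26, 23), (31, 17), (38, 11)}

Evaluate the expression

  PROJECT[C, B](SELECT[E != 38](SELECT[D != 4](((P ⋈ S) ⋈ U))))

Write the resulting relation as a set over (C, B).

Joining P and S on D, C yields {(b, 8, 11, 11, 19, d), (b, 8, 11, 11, 38, x), (b, 8, 11, 11, 5, k), (c, 25, 11, 11, 19, d), (c, 25, 11, 11, 38, x), (c, 25, 11, 11, 5, k), (c, 31, 11, 11, 19, d), (c, 31, 11, 11, 38, x), (c, 31, 11, 11, 5, k), (c, 38, 20, 33, 16, p), (c, 6, 20, 33, 16, p), (d, 28, 20, 33, 16, p), (q, 1, 4, 1, 13, q), (q, 1, 4, 1, 3, c), (u, 25, 4, 1, 13, q), (u, 25, 4, 1, 3, c), (y, 19, 20, 33, 16, p), (y, 36, 11, 11, 19, d), (y, 36, 11, 11, 38, x), (y, 36, 11, 11, 5, k)}.
Joining (P ⋈ S) and U on F yields {(c, 25, 11, 11, 19, d, 37), (c, 25, 11, 11, 19, d, 9), (c, 25, 11, 11, 38, x, 37), (c, 25, 11, 11, 38, x, 9), (c, 25, 11, 11, 5, k, 37), (c, 25, 11, 11, 5, k, 9), (c, 31, 11, 11, 19, d, 17), (c, 31, 11, 11, 38, x, 17), (c, 31, 11, 11, 5, k, 17), (c, 38, 20, 33, 16, p, 11), (q, 1, 4, 1, 13, q, 27), (q, 1, 4, 1, 3, c, 27), (u, 25, 4, 1, 13, q, 37), (u, 25, 4, 1, 13, q, 9), (u, 25, 4, 1, 3, c, 37), (u, 25, 4, 1, 3, c, 9), (y, 19, 20, 33, 16, p, 11)}.
Filtering on D != 4 leaves {(c, 25, 11, 11, 19, d, 37), (c, 25, 11, 11, 19, d, 9), (c, 25, 11, 11, 38, x, 37), (c, 25, 11, 11, 38, x, 9), (c, 25, 11, 11, 5, k, 37), (c, 25, 11, 11, 5, k, 9), (c, 31, 11, 11, 19, d, 17), (c, 31, 11, 11, 38, x, 17), (c, 31, 11, 11, 5, k, 17), (c, 38, 20, 33, 16, p, 11), (y, 19, 20, 33, 16, p, 11)}.
Filtering on E != 38 leaves {(c, 25, 11, 11, 19, d, 37), (c, 25, 11, 11, 19, d, 9), (c, 25, 11, 11, 5, k, 37), (c, 25, 11, 11, 5, k, 9), (c, 31, 11, 11, 19, d, 17), (c, 31, 11, 11, 5, k, 17), (c, 38, 20, 33, 16, p, 11), (y, 19, 20, 33, 16, p, 11)}.
Keep only column(s) C, B (5 duplicate(s) eliminated): {(11, c), (33, c), (33, y)}

{(11, c), (33, c), (33, y)}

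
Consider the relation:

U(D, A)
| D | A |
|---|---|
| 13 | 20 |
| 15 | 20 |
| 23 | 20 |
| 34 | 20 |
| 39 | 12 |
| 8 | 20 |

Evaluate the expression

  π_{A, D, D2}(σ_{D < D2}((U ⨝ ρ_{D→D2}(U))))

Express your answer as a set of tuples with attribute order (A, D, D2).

{(20, 13, 15), (20, 13, 23), (20, 13, 34), (20, 15, 23), (20, 15, 34), (20, 23, 34), (20, 8, 13), (20, 8, 15), (20, 8, 23), (20, 8, 34)}

ρ[D→D2]: schema becomes (D2, A); tuples unchanged.
Joining U and ρ_{D→D2}(U) on A yields {(13, 20, 13), (13, 20, 15), (13, 20, 23), (13, 20, 34), (13, 20, 8), (15, 20, 13), (15, 20, 15), (15, 20, 23), (15, 20, 34), (15, 20, 8), (23, 20, 13), (23, 20, 15), (23, 20, 23), (23, 20, 34), (23, 20, 8), (34, 20, 13), (34, 20, 15), (34, 20, 23), (34, 20, 34), (34, 20, 8), (39, 12, 39), (8, 20, 13), (8, 20, 15), (8, 20, 23), (8, 20, 34), (8, 20, 8)}.
Apply σ_{D < D2}; surviving tuples: {(13, 20, 15), (13, 20, 23), (13, 20, 34), (15, 20, 23), (15, 20, 34), (23, 20, 34), (8, 20, 13), (8, 20, 15), (8, 20, 23), (8, 20, 34)}
Keep only column(s) A, D, D2: {(20, 13, 15), (20, 13, 23), (20, 13, 34), (20, 15, 23), (20, 15, 34), (20, 23, 34), (20, 8, 13), (20, 8, 15), (20, 8, 23), (20, 8, 34)}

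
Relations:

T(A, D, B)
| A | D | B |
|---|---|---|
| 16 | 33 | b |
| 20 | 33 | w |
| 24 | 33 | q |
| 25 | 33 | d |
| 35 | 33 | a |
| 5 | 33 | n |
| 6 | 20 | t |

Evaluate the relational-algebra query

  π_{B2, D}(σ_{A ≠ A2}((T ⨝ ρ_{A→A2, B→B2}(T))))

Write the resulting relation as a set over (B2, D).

{(a, 33), (b, 33), (d, 33), (n, 33), (q, 33), (w, 33)}

ρ[A→A2, B→B2]: schema becomes (A2, D, B2); tuples unchanged.
T ⋈ ρ_{A→A2, B→B2}(T) (natural join on D): {(16, 33, b, 16, b), (16, 33, b, 20, w), (16, 33, b, 24, q), (16, 33, b, 25, d), (16, 33, b, 35, a), (16, 33, b, 5, n), (20, 33, w, 16, b), (20, 33, w, 20, w), (20, 33, w, 24, q), (20, 33, w, 25, d), (20, 33, w, 35, a), (20, 33, w, 5, n), (24, 33, q, 16, b), (24, 33, q, 20, w), (24, 33, q, 24, q), (24, 33, q, 25, d), (24, 33, q, 35, a), (24, 33, q, 5, n), (25, 33, d, 16, b), (25, 33, d, 20, w), (25, 33, d, 24, q), (25, 33, d, 25, d), (25, 33, d, 35, a), (25, 33, d, 5, n), (35, 33, a, 16, b), (35, 33, a, 20, w), (35, 33, a, 24, q), (35, 33, a, 25, d), (35, 33, a, 35, a), (35, 33, a, 5, n), (5, 33, n, 16, b), (5, 33, n, 20, w), (5, 33, n, 24, q), (5, 33, n, 25, d), (5, 33, n, 35, a), (5, 33, n, 5, n), (6, 20, t, 6, t)}
Filtering on A ≠ A2 leaves {(16, 33, b, 20, w), (16, 33, b, 24, q), (16, 33, b, 25, d), (16, 33, b, 35, a), (16, 33, b, 5, n), (20, 33, w, 16, b), (20, 33, w, 24, q), (20, 33, w, 25, d), (20, 33, w, 35, a), (20, 33, w, 5, n), (24, 33, q, 16, b), (24, 33, q, 20, w), (24, 33, q, 25, d), (24, 33, q, 35, a), (24, 33, q, 5, n), (25, 33, d, 16, b), (25, 33, d, 20, w), (25, 33, d, 24, q), (25, 33, d, 35, a), (25, 33, d, 5, n), (35, 33, a, 16, b), (35, 33, a, 20, w), (35, 33, a, 24, q), (35, 33, a, 25, d), (35, 33, a, 5, n), (5, 33, n, 16, b), (5, 33, n, 20, w), (5, 33, n, 24, q), (5, 33, n, 25, d), (5, 33, n, 35, a)}.
π_{B2, D} gives {(a, 33), (b, 33), (d, 33), (n, 33), (q, 33), (w, 33)} (24 duplicate(s) eliminated).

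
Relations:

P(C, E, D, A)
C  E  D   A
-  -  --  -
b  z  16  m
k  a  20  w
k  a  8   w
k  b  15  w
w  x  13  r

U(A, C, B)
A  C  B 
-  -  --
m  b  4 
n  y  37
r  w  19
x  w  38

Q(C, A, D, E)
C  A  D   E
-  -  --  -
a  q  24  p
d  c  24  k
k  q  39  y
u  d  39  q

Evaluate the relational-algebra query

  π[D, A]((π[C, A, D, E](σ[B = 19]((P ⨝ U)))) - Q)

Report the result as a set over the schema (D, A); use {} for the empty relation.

Natural join on C, A: {(b, z, 16, m, 4), (w, x, 13, r, 19)}
Apply σ_{B = 19}; surviving tuples: {(w, x, 13, r, 19)}
Projecting to C, A, D, E: {(w, r, 13, x)}
Set difference of the two operands is {(w, r, 13, x)}.
Projecting to D, A: {(13, r)}

{(13, r)}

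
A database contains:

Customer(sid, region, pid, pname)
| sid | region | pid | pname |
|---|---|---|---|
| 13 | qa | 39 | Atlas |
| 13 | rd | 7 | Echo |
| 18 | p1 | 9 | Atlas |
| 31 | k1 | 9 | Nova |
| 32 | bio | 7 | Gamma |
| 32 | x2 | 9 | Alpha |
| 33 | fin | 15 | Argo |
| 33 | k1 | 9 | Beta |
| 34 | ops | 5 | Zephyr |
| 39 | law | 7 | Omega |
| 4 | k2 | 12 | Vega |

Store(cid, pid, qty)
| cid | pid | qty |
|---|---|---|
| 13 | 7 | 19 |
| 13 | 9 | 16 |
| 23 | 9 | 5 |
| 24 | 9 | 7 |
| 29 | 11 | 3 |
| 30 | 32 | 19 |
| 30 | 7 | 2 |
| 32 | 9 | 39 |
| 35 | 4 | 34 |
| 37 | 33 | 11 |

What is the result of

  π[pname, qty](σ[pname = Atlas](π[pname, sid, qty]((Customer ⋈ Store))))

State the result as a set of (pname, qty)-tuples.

{(Atlas, 16), (Atlas, 39), (Atlas, 5), (Atlas, 7)}

Joining Customer and Store on pid yields {(13, rd, 7, Echo, 13, 19), (13, rd, 7, Echo, 30, 2), (18, p1, 9, Atlas, 13, 16), (18, p1, 9, Atlas, 23, 5), (18, p1, 9, Atlas, 24, 7), (18, p1, 9, Atlas, 32, 39), (31, k1, 9, Nova, 13, 16), (31, k1, 9, Nova, 23, 5), (31, k1, 9, Nova, 24, 7), (31, k1, 9, Nova, 32, 39), (32, bio, 7, Gamma, 13, 19), (32, bio, 7, Gamma, 30, 2), (32, x2, 9, Alpha, 13, 16), (32, x2, 9, Alpha, 23, 5), (32, x2, 9, Alpha, 24, 7), (32, x2, 9, Alpha, 32, 39), (33, k1, 9, Beta, 13, 16), (33, k1, 9, Beta, 23, 5), (33, k1, 9, Beta, 24, 7), (33, k1, 9, Beta, 32, 39), (39, law, 7, Omega, 13, 19), (39, law, 7, Omega, 30, 2)}.
π_{pname, sid, qty} gives {(Alpha, 32, 16), (Alpha, 32, 39), (Alpha, 32, 5), (Alpha, 32, 7), (Atlas, 18, 16), (Atlas, 18, 39), (Atlas, 18, 5), (Atlas, 18, 7), (Beta, 33, 16), (Beta, 33, 39), (Beta, 33, 5), (Beta, 33, 7), (Echo, 13, 19), (Echo, 13, 2), (Gamma, 32, 19), (Gamma, 32, 2), (Nova, 31, 16), (Nova, 31, 39), (Nova, 31, 5), (Nova, 31, 7), (Omega, 39, 19), (Omega, 39, 2)}.
Apply σ_{pname = Atlas}; surviving tuples: {(Atlas, 18, 16), (Atlas, 18, 39), (Atlas, 18, 5), (Atlas, 18, 7)}
π_{pname, qty} gives {(Atlas, 16), (Atlas, 39), (Atlas, 5), (Atlas, 7)}.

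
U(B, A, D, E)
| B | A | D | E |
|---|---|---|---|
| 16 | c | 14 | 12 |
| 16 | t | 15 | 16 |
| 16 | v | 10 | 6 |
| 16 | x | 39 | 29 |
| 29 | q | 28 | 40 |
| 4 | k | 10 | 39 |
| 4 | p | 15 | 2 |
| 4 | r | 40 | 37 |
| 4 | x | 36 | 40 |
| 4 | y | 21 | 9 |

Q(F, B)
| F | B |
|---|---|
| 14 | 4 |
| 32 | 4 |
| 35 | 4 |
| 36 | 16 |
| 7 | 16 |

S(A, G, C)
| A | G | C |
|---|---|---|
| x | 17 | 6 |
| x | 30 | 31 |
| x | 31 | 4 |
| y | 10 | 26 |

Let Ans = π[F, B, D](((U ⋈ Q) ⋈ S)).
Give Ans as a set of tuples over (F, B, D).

{(14, 4, 21), (14, 4, 36), (32, 4, 21), (32, 4, 36), (35, 4, 21), (35, 4, 36), (36, 16, 39), (7, 16, 39)}

U ⋈ Q (natural join on B): {(16, c, 14, 12, 36), (16, c, 14, 12, 7), (16, t, 15, 16, 36), (16, t, 15, 16, 7), (16, v, 10, 6, 36), (16, v, 10, 6, 7), (16, x, 39, 29, 36), (16, x, 39, 29, 7), (4, k, 10, 39, 14), (4, k, 10, 39, 32), (4, k, 10, 39, 35), (4, p, 15, 2, 14), (4, p, 15, 2, 32), (4, p, 15, 2, 35), (4, r, 40, 37, 14), (4, r, 40, 37, 32), (4, r, 40, 37, 35), (4, x, 36, 40, 14), (4, x, 36, 40, 32), (4, x, 36, 40, 35), (4, y, 21, 9, 14), (4, y, 21, 9, 32), (4, y, 21, 9, 35)}
(U ⋈ Q) ⋈ S (natural join on A): {(16, x, 39, 29, 36, 17, 6), (16, x, 39, 29, 36, 30, 31), (16, x, 39, 29, 36, 31, 4), (16, x, 39, 29, 7, 17, 6), (16, x, 39, 29, 7, 30, 31), (16, x, 39, 29, 7, 31, 4), (4, x, 36, 40, 14, 17, 6), (4, x, 36, 40, 14, 30, 31), (4, x, 36, 40, 14, 31, 4), (4, x, 36, 40, 32, 17, 6), (4, x, 36, 40, 32, 30, 31), (4, x, 36, 40, 32, 31, 4), (4, x, 36, 40, 35, 17, 6), (4, x, 36, 40, 35, 30, 31), (4, x, 36, 40, 35, 31, 4), (4, y, 21, 9, 14, 10, 26), (4, y, 21, 9, 32, 10, 26), (4, y, 21, 9, 35, 10, 26)}
Projecting to F, B, D (10 duplicate(s) eliminated): {(14, 4, 21), (14, 4, 36), (32, 4, 21), (32, 4, 36), (35, 4, 21), (35, 4, 36), (36, 16, 39), (7, 16, 39)}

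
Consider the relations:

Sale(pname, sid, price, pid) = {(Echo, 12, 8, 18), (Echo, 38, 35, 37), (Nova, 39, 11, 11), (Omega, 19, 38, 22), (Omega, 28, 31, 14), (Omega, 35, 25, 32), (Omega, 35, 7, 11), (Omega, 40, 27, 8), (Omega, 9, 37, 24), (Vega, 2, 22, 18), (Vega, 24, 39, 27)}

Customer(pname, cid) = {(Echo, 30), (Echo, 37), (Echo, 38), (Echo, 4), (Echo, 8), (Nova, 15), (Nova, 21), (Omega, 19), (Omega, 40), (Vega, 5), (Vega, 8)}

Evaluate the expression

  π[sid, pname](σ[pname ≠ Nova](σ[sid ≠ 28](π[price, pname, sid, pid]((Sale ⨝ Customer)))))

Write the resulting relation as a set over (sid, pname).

{(12, Echo), (19, Omega), (2, Vega), (24, Vega), (35, Omega), (38, Echo), (40, Omega), (9, Omega)}

Natural join on pname: {(Echo, 12, 8, 18, 30), (Echo, 12, 8, 18, 37), (Echo, 12, 8, 18, 38), (Echo, 12, 8, 18, 4), (Echo, 12, 8, 18, 8), (Echo, 38, 35, 37, 30), (Echo, 38, 35, 37, 37), (Echo, 38, 35, 37, 38), (Echo, 38, 35, 37, 4), (Echo, 38, 35, 37, 8), (Nova, 39, 11, 11, 15), (Nova, 39, 11, 11, 21), (Omega, 19, 38, 22, 19), (Omega, 19, 38, 22, 40), (Omega, 28, 31, 14, 19), (Omega, 28, 31, 14, 40), (Omega, 35, 25, 32, 19), (Omega, 35, 25, 32, 40), (Omega, 35, 7, 11, 19), (Omega, 35, 7, 11, 40), (Omega, 40, 27, 8, 19), (Omega, 40, 27, 8, 40), (Omega, 9, 37, 24, 19), (Omega, 9, 37, 24, 40), (Vega, 2, 22, 18, 5), (Vega, 2, 22, 18, 8), (Vega, 24, 39, 27, 5), (Vega, 24, 39, 27, 8)}
Keep only column(s) price, pname, sid, pid (17 duplicate(s) eliminated): {(11, Nova, 39, 11), (22, Vega, 2, 18), (25, Omega, 35, 32), (27, Omega, 40, 8), (31, Omega, 28, 14), (35, Echo, 38, 37), (37, Omega, 9, 24), (38, Omega, 19, 22), (39, Vega, 24, 27), (7, Omega, 35, 11), (8, Echo, 12, 18)}
Filtering on sid ≠ 28 leaves {(11, Nova, 39, 11), (22, Vega, 2, 18), (25, Omega, 35, 32), (27, Omega, 40, 8), (35, Echo, 38, 37), (37, Omega, 9, 24), (38, Omega, 19, 22), (39, Vega, 24, 27), (7, Omega, 35, 11), (8, Echo, 12, 18)}.
Filtering on pname ≠ Nova leaves {(22, Vega, 2, 18), (25, Omega, 35, 32), (27, Omega, 40, 8), (35, Echo, 38, 37), (37, Omega, 9, 24), (38, Omega, 19, 22), (39, Vega, 24, 27), (7, Omega, 35, 11), (8, Echo, 12, 18)}.
Keep only column(s) sid, pname (1 duplicate(s) eliminated): {(12, Echo), (19, Omega), (2, Vega), (24, Vega), (35, Omega), (38, Echo), (40, Omega), (9, Omega)}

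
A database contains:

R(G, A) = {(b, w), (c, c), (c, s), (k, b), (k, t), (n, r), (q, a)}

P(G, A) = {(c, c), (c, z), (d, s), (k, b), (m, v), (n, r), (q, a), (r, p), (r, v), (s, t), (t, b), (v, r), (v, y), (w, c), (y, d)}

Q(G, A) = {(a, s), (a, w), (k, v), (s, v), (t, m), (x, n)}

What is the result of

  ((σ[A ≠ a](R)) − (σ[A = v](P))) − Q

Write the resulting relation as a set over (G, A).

Filtering on A ≠ a leaves {(b, w), (c, c), (c, s), (k, b), (k, t), (n, r)}.
Filtering on A = v leaves {(m, v), (r, v)}.
Set difference of the two operands is {(b, w), (c, c), (c, s), (k, b), (k, t), (n, r)}.
Set difference of the two operands is {(b, w), (c, c), (c, s), (k, b), (k, t), (n, r)}.

{(b, w), (c, c), (c, s), (k, b), (k, t), (n, r)}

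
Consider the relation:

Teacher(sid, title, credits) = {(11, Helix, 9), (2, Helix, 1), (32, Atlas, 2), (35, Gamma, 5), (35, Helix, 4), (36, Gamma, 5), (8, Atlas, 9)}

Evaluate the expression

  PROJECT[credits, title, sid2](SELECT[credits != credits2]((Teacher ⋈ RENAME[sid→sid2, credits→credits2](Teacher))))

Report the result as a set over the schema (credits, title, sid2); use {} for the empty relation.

{(1, Helix, 11), (1, Helix, 35), (2, Atlas, 8), (4, Helix, 11), (4, Helix, 2), (9, Atlas, 32), (9, Helix, 2), (9, Helix, 35)}

ρ[sid→sid2, credits→credits2]: schema becomes (sid2, title, credits2); tuples unchanged.
Joining Teacher and RENAME[sid→sid2, credits→credits2](Teacher) on title yields {(11, Helix, 9, 11, 9), (11, Helix, 9, 2, 1), (11, Helix, 9, 35, 4), (2, Helix, 1, 11, 9), (2, Helix, 1, 2, 1), (2, Helix, 1, 35, 4), (32, Atlas, 2, 32, 2), (32, Atlas, 2, 8, 9), (35, Gamma, 5, 35, 5), (35, Gamma, 5, 36, 5), (35, Helix, 4, 11, 9), (35, Helix, 4, 2, 1), (35, Helix, 4, 35, 4), (36, Gamma, 5, 35, 5), (36, Gamma, 5, 36, 5), (8, Atlas, 9, 32, 2), (8, Atlas, 9, 8, 9)}.
Selection credits != credits2: {(11, Helix, 9, 2, 1), (11, Helix, 9, 35, 4), (2, Helix, 1, 11, 9), (2, Helix, 1, 35, 4), (32, Atlas, 2, 8, 9), (35, Helix, 4, 11, 9), (35, Helix, 4, 2, 1), (8, Atlas, 9, 32, 2)}
π[credits, title, sid2]: project onto (credits, title, sid2) → {(1, Helix, 11), (1, Helix, 35), (2, Atlas, 8), (4, Helix, 11), (4, Helix, 2), (9, Atlas, 32), (9, Helix, 2), (9, Helix, 35)}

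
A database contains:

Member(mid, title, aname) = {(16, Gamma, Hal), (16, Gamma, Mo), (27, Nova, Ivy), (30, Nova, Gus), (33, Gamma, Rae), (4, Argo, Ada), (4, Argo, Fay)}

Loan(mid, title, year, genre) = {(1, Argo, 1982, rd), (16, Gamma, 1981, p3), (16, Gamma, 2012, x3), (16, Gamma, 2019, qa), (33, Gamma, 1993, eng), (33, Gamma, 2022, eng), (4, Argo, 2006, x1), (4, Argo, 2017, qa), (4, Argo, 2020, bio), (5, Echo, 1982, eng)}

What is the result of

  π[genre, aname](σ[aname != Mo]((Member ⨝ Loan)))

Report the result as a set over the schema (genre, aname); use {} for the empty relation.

Natural join on mid, title: {(16, Gamma, Hal, 1981, p3), (16, Gamma, Hal, 2012, x3), (16, Gamma, Hal, 2019, qa), (16, Gamma, Mo, 1981, p3), (16, Gamma, Mo, 2012, x3), (16, Gamma, Mo, 2019, qa), (33, Gamma, Rae, 1993, eng), (33, Gamma, Rae, 2022, eng), (4, Argo, Ada, 2006, x1), (4, Argo, Ada, 2017, qa), (4, Argo, Ada, 2020, bio), (4, Argo, Fay, 2006, x1), (4, Argo, Fay, 2017, qa), (4, Argo, Fay, 2020, bio)}
Apply σ_{aname != Mo}; surviving tuples: {(16, Gamma, Hal, 1981, p3), (16, Gamma, Hal, 2012, x3), (16, Gamma, Hal, 2019, qa), (33, Gamma, Rae, 1993, eng), (33, Gamma, Rae, 2022, eng), (4, Argo, Ada, 2006, x1), (4, Argo, Ada, 2017, qa), (4, Argo, Ada, 2020, bio), (4, Argo, Fay, 2006, x1), (4, Argo, Fay, 2017, qa), (4, Argo, Fay, 2020, bio)}
Projecting to genre, aname (1 duplicate(s) eliminated): {(bio, Ada), (bio, Fay), (eng, Rae), (p3, Hal), (qa, Ada), (qa, Fay), (qa, Hal), (x1, Ada), (x1, Fay), (x3, Hal)}

{(bio, Ada), (bio, Fay), (eng, Rae), (p3, Hal), (qa, Ada), (qa, Fay), (qa, Hal), (x1, Ada), (x1, Fay), (x3, Hal)}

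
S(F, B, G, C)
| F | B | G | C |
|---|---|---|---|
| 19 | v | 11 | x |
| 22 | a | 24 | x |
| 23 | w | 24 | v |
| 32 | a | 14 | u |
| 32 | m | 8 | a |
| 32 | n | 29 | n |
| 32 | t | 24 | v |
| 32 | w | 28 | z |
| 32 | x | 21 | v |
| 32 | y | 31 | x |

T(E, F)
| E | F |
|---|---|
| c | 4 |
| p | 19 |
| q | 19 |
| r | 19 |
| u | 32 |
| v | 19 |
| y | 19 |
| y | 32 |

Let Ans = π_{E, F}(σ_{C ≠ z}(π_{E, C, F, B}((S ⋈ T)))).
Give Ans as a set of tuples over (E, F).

{(p, 19), (q, 19), (r, 19), (u, 32), (v, 19), (y, 19), (y, 32)}

S ⋈ T (natural join on F): {(19, v, 11, x, p), (19, v, 11, x, q), (19, v, 11, x, r), (19, v, 11, x, v), (19, v, 11, x, y), (32, a, 14, u, u), (32, a, 14, u, y), (32, m, 8, a, u), (32, m, 8, a, y), (32, n, 29, n, u), (32, n, 29, n, y), (32, t, 24, v, u), (32, t, 24, v, y), (32, w, 28, z, u), (32, w, 28, z, y), (32, x, 21, v, u), (32, x, 21, v, y), (32, y, 31, x, u), (32, y, 31, x, y)}
Keep only column(s) E, C, F, B: {(p, x, 19, v), (q, x, 19, v), (r, x, 19, v), (u, a, 32, m), (u, n, 32, n), (u, u, 32, a), (u, v, 32, t), (u, v, 32, x), (u, x, 32, y), (u, z, 32, w), (v, x, 19, v), (y, a, 32, m), (y, n, 32, n), (y, u, 32, a), (y, v, 32, t), (y, v, 32, x), (y, x, 19, v), (y, x, 32, y), (y, z, 32, w)}
Apply σ_{C ≠ z}; surviving tuples: {(p, x, 19, v), (q, x, 19, v), (r, x, 19, v), (u, a, 32, m), (u, n, 32, n), (u, u, 32, a), (u, v, 32, t), (u, v, 32, x), (u, x, 32, y), (v, x, 19, v), (y, a, 32, m), (y, n, 32, n), (y, u, 32, a), (y, v, 32, t), (y, v, 32, x), (y, x, 19, v), (y, x, 32, y)}
Keep only column(s) E, F (10 duplicate(s) eliminated): {(p, 19), (q, 19), (r, 19), (u, 32), (v, 19), (y, 19), (y, 32)}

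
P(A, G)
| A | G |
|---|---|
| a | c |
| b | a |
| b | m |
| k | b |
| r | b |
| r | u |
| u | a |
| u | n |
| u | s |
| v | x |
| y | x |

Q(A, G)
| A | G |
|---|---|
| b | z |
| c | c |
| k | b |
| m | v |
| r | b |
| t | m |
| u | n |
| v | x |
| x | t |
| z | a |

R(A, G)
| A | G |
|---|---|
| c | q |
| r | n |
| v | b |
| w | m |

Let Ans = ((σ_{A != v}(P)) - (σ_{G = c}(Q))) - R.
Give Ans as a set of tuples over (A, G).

Filtering on A != v leaves {(a, c), (b, a), (b, m), (k, b), (r, b), (r, u), (u, a), (u, n), (u, s), (y, x)}.
Filtering on G = c leaves {(c, c)}.
Set difference of the two operands is {(a, c), (b, a), (b, m), (k, b), (r, b), (r, u), (u, a), (u, n), (u, s), (y, x)}.
Set difference of the two operands is {(a, c), (b, a), (b, m), (k, b), (r, b), (r, u), (u, a), (u, n), (u, s), (y, x)}.

{(a, c), (b, a), (b, m), (k, b), (r, b), (r, u), (u, a), (u, n), (u, s), (y, x)}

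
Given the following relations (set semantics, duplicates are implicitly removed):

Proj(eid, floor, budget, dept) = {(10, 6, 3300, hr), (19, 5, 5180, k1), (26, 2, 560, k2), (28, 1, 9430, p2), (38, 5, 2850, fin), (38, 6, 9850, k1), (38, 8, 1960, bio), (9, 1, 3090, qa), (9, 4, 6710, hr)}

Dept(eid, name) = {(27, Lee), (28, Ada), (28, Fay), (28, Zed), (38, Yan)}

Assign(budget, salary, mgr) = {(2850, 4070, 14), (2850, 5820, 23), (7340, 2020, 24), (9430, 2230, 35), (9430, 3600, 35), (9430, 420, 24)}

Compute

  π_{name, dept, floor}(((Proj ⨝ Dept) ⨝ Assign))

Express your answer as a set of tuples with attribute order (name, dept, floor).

Joining Proj and Dept on eid yields {(28, 1, 9430, p2, Ada), (28, 1, 9430, p2, Fay), (28, 1, 9430, p2, Zed), (38, 5, 2850, fin, Yan), (38, 6, 9850, k1, Yan), (38, 8, 1960, bio, Yan)}.
Joining (Proj ⨝ Dept) and Assign on budget yields {(28, 1, 9430, p2, Ada, 2230, 35), (28, 1, 9430, p2, Ada, 3600, 35), (28, 1, 9430, p2, Ada, 420, 24), (28, 1, 9430, p2, Fay, 2230, 35), (28, 1, 9430, p2, Fay, 3600, 35), (28, 1, 9430, p2, Fay, 420, 24), (28, 1, 9430, p2, Zed, 2230, 35), (28, 1, 9430, p2, Zed, 3600, 35), (28, 1, 9430, p2, Zed, 420, 24), (38, 5, 2850, fin, Yan, 4070, 14), (38, 5, 2850, fin, Yan, 5820, 23)}.
π[name, dept, floor]: project onto (name, dept, floor) (7 duplicate(s) eliminated) → {(Ada, p2, 1), (Fay, p2, 1), (Yan, fin, 5), (Zed, p2, 1)}

{(Ada, p2, 1), (Fay, p2, 1), (Yan, fin, 5), (Zed, p2, 1)}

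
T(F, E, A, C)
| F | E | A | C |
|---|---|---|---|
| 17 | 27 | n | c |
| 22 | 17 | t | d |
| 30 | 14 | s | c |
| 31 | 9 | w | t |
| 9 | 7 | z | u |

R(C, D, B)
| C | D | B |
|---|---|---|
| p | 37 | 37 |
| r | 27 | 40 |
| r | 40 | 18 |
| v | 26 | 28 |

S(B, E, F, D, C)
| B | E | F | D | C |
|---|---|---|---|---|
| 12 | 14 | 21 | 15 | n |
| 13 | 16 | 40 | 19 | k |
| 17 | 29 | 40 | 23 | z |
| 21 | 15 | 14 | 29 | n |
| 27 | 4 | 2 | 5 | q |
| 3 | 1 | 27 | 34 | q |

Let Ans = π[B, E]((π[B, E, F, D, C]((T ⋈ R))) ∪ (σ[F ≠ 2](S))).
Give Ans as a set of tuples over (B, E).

T ⋈ R (natural join on C): {}
Projecting to B, E, F, D, C: {}
Apply σ_{F ≠ 2}; surviving tuples: {(12, 14, 21, 15, n), (13, 16, 40, 19, k), (17, 29, 40, 23, z), (21, 15, 14, 29, n), (3, 1, 27, 34, q)}
Taking the union: {(12, 14, 21, 15, n), (13, 16, 40, 19, k), (17, 29, 40, 23, z), (21, 15, 14, 29, n), (3, 1, 27, 34, q)}
Projecting to B, E: {(12, 14), (13, 16), (17, 29), (21, 15), (3, 1)}

{(12, 14), (13, 16), (17, 29), (21, 15), (3, 1)}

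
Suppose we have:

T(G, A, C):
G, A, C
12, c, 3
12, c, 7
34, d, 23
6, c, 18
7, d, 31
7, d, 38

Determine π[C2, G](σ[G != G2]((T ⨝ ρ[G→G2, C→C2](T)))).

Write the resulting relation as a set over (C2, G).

{(18, 12), (23, 7), (3, 6), (31, 34), (38, 34), (7, 6)}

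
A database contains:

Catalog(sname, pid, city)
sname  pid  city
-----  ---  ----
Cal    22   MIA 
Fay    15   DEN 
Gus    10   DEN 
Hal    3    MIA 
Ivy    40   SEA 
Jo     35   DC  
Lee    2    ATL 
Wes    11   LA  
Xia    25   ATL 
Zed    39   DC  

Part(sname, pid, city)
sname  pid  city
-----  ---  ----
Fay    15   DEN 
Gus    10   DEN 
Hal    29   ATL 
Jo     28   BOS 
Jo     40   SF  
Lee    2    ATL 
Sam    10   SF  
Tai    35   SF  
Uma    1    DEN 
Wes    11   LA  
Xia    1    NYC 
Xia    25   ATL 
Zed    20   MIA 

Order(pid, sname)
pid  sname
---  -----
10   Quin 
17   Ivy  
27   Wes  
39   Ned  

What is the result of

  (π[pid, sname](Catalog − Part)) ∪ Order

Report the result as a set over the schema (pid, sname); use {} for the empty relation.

{(10, Quin), (17, Ivy), (22, Cal), (27, Wes), (3, Hal), (35, Jo), (39, Ned), (39, Zed), (40, Ivy)}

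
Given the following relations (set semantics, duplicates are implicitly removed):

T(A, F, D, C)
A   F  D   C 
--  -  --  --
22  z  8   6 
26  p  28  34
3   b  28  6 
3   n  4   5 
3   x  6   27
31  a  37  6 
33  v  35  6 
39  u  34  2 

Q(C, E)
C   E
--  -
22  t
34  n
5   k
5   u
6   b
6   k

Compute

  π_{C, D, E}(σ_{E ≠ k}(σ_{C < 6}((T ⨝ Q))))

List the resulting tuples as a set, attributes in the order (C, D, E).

Natural join on C: {(22, z, 8, 6, b), (22, z, 8, 6, k), (26, p, 28, 34, n), (3, b, 28, 6, b), (3, b, 28, 6, k), (3, n, 4, 5, k), (3, n, 4, 5, u), (31, a, 37, 6, b), (31, a, 37, 6, k), (33, v, 35, 6, b), (33, v, 35, 6, k)}
σ[C < 6]: keep tuples satisfying C < 6 → {(3, n, 4, 5, k), (3, n, 4, 5, u)}
σ[E ≠ k]: keep tuples satisfying E ≠ k → {(3, n, 4, 5, u)}
π_{C, D, E} gives {(5, 4, u)}.

{(5, 4, u)}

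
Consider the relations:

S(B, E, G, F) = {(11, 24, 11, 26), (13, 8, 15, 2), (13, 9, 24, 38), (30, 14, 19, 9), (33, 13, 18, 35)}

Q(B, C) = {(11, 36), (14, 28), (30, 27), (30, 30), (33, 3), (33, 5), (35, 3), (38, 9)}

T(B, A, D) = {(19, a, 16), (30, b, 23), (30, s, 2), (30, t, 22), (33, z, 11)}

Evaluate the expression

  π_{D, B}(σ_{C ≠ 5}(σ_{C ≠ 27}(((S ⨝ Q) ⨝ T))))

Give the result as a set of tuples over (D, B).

{(11, 33), (2, 30), (22, 30), (23, 30)}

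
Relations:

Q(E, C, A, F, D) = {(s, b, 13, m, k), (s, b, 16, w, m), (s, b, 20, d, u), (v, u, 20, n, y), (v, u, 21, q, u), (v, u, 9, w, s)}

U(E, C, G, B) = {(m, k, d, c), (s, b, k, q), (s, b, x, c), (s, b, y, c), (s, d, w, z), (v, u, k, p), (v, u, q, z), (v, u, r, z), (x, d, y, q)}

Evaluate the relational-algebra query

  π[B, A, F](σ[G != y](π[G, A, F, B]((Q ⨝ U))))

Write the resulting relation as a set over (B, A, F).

{(c, 13, m), (c, 16, w), (c, 20, d), (p, 20, n), (p, 21, q), (p, 9, w), (q, 13, m), (q, 16, w), (q, 20, d), (z, 20, n), (z, 21, q), (z, 9, w)}

Joining Q and U on E, C yields {(s, b, 13, m, k, k, q), (s, b, 13, m, k, x, c), (s, b, 13, m, k, y, c), (s, b, 16, w, m, k, q), (s, b, 16, w, m, x, c), (s, b, 16, w, m, y, c), (s, b, 20, d, u, k, q), (s, b, 20, d, u, x, c), (s, b, 20, d, u, y, c), (v, u, 20, n, y, k, p), (v, u, 20, n, y, q, z), (v, u, 20, n, y, r, z), (v, u, 21, q, u, k, p), (v, u, 21, q, u, q, z), (v, u, 21, q, u, r, z), (v, u, 9, w, s, k, p), (v, u, 9, w, s, q, z), (v, u, 9, w, s, r, z)}.
π[G, A, F, B]: project onto (G, A, F, B) → {(k, 13, m, q), (k, 16, w, q), (k, 20, d, q), (k, 20, n, p), (k, 21, q, p), (k, 9, w, p), (q, 20, n, z), (q, 21, q, z), (q, 9, w, z), (r, 20, n, z), (r, 21, q, z), (r, 9, w, z), (x, 13, m, c), (x, 16, w, c), (x, 20, d, c), (y, 13, m, c), (y, 16, w, c), (y, 20, d, c)}
Apply σ_{G != y}; surviving tuples: {(k, 13, m, q), (k, 16, w, q), (k, 20, d, q), (k, 20, n, p), (k, 21, q, p), (k, 9, w, p), (q, 20, n, z), (q, 21, q, z), (q, 9, w, z), (r, 20, n, z), (r, 21, q, z), (r, 9, w, z), (x, 13, m, c), (x, 16, w, c), (x, 20, d, c)}
π[B, A, F]: project onto (B, A, F) (3 duplicate(s) eliminated) → {(c, 13, m), (c, 16, w), (c, 20, d), (p, 20, n), (p, 21, q), (p, 9, w), (q, 13, m), (q, 16, w), (q, 20, d), (z, 20, n), (z, 21, q), (z, 9, w)}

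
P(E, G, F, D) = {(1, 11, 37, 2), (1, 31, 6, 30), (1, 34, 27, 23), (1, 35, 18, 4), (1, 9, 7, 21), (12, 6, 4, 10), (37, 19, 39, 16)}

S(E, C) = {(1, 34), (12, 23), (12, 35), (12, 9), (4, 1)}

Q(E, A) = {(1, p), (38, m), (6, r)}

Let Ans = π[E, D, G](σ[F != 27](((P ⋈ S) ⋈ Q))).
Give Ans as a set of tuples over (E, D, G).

Joining P and S on E yields {(1, 11, 37, 2, 34), (1, 31, 6, 30, 34), (1, 34, 27, 23, 34), (1, 35, 18, 4, 34), (1, 9, 7, 21, 34), (12, 6, 4, 10, 23), (12, 6, 4, 10, 35), (12, 6, 4, 10, 9)}.
Joining (P ⋈ S) and Q on E yields {(1, 11, 37, 2, 34, p), (1, 31, 6, 30, 34, p), (1, 34, 27, 23, 34, p), (1, 35, 18, 4, 34, p), (1, 9, 7, 21, 34, p)}.
Filtering on F != 27 leaves {(1, 11, 37, 2, 34, p), (1, 31, 6, 30, 34, p), (1, 35, 18, 4, 34, p), (1, 9, 7, 21, 34, p)}.
π_{E, D, G} gives {(1, 2, 11), (1, 21, 9), (1, 30, 31), (1, 4, 35)}.

{(1, 2, 11), (1, 21, 9), (1, 30, 31), (1, 4, 35)}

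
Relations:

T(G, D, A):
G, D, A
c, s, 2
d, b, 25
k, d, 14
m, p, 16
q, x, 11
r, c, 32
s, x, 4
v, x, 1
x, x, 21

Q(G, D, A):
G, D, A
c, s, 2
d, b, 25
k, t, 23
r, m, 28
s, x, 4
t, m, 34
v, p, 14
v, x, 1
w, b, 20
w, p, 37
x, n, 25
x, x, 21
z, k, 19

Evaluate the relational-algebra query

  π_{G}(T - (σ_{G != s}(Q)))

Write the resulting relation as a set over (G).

σ[G != s]: keep tuples satisfying G != s → {(c, s, 2), (d, b, 25), (k, t, 23), (r, m, 28), (t, m, 34), (v, p, 14), (v, x, 1), (w, b, 20), (w, p, 37), (x, n, 25), (x, x, 21), (z, k, 19)}
Set difference of the two operands is {(k, d, 14), (m, p, 16), (q, x, 11), (r, c, 32), (s, x, 4)}.
Projecting to G: {k, m, q, r, s}

{k, m, q, r, s}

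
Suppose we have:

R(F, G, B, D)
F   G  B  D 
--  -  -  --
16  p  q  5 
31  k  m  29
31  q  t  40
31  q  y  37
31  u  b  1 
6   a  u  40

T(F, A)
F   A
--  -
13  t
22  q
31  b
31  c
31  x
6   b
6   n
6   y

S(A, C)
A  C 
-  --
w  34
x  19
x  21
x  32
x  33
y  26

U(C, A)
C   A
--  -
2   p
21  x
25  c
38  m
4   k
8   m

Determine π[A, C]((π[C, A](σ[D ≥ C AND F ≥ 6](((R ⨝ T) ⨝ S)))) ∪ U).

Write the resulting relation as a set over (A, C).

{(c, 25), (k, 4), (m, 38), (m, 8), (p, 2), (x, 19), (x, 21), (x, 32), (x, 33), (y, 26)}

Joining R and T on F yields {(31, k, m, 29, b), (31, k, m, 29, c), (31, k, m, 29, x), (31, q, t, 40, b), (31, q, t, 40, c), (31, q, t, 40, x), (31, q, y, 37, b), (31, q, y, 37, c), (31, q, y, 37, x), (31, u, b, 1, b), (31, u, b, 1, c), (31, u, b, 1, x), (6, a, u, 40, b), (6, a, u, 40, n), (6, a, u, 40, y)}.
Joining (R ⨝ T) and S on A yields {(31, k, m, 29, x, 19), (31, k, m, 29, x, 21), (31, k, m, 29, x, 32), (31, k, m, 29, x, 33), (31, q, t, 40, x, 19), (31, q, t, 40, x, 21), (31, q, t, 40, x, 32), (31, q, t, 40, x, 33), (31, q, y, 37, x, 19), (31, q, y, 37, x, 21), (31, q, y, 37, x, 32), (31, q, y, 37, x, 33), (31, u, b, 1, x, 19), (31, u, b, 1, x, 21), (31, u, b, 1, x, 32), (31, u, b, 1, x, 33), (6, a, u, 40, y, 26)}.
Selection D ≥ C AND F ≥ 6: {(31, k, m, 29, x, 19), (31, k, m, 29, x, 21), (31, q, t, 40, x, 19), (31, q, t, 40, x, 21), (31, q, t, 40, x, 32), (31, q, t, 40, x, 33), (31, q, y, 37, x, 19), (31, q, y, 37, x, 21), (31, q, y, 37, x, 32), (31, q, y, 37, x, 33), (6, a, u, 40, y, 26)}
π[C, A]: project onto (C, A) (6 duplicate(s) eliminated) → {(19, x), (21, x), (26, y), (32, x), (33, x)}
Taking the union: {(19, x), (2, p), (21, x), (25, c), (26, y), (32, x), (33, x), (38, m), (4, k), (8, m)}
π[A, C]: project onto (A, C) → {(c, 25), (k, 4), (m, 38), (m, 8), (p, 2), (x, 19), (x, 21), (x, 32), (x, 33), (y, 26)}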